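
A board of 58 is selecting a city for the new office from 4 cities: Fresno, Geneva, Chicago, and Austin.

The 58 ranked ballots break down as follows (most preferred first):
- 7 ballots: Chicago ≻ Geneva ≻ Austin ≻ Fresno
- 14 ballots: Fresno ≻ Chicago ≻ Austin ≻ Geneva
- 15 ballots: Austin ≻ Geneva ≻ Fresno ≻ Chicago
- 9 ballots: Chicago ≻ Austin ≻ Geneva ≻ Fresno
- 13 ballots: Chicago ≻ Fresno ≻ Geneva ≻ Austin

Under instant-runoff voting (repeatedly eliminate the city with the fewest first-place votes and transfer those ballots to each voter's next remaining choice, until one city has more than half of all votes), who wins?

Round 1: Fresno 14, Geneva 0, Chicago 29, Austin 15. Geneva eliminated.
Round 2: Fresno 14, Chicago 29, Austin 15. Fresno eliminated.
Round 3: Chicago 43, Austin 15. Chicago has a majority (≥30).

Chicago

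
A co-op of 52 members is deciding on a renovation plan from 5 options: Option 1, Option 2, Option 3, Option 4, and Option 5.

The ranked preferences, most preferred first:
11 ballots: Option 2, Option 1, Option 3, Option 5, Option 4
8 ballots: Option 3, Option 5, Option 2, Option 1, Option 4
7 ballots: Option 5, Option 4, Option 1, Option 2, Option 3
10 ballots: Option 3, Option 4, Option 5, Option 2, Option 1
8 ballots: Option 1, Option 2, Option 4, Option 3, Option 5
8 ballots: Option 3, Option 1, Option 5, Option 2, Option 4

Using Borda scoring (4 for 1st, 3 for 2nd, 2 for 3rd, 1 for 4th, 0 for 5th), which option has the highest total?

Option 1: 11×3 + 8×1 + 7×2 + 10×0 + 8×4 + 8×3 = 111
Option 2: 11×4 + 8×2 + 7×1 + 10×1 + 8×3 + 8×1 = 109
Option 3: 11×2 + 8×4 + 7×0 + 10×4 + 8×1 + 8×4 = 134
Option 4: 11×0 + 8×0 + 7×3 + 10×3 + 8×2 + 8×0 = 67
Option 5: 11×1 + 8×3 + 7×4 + 10×2 + 8×0 + 8×2 = 99

Option 3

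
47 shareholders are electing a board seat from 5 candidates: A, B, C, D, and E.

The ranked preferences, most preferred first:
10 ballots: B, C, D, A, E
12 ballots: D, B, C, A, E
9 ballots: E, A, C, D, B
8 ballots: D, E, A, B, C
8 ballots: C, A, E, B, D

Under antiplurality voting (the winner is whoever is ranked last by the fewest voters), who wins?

Last-place votes: A 0, B 9, C 8, D 8, E 22.

A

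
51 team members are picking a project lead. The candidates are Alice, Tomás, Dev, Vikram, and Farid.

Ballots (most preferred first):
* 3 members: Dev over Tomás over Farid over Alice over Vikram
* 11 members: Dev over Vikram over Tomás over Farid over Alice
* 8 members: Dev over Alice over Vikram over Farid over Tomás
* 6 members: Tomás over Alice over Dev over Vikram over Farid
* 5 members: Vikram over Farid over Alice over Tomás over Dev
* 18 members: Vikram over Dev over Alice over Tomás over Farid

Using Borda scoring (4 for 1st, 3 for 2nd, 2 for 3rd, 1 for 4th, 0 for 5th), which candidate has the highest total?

Dev

Alice: 3×1 + 11×0 + 8×3 + 6×3 + 5×2 + 18×2 = 91
Tomás: 3×3 + 11×2 + 8×0 + 6×4 + 5×1 + 18×1 = 78
Dev: 3×4 + 11×4 + 8×4 + 6×2 + 5×0 + 18×3 = 154
Vikram: 3×0 + 11×3 + 8×2 + 6×1 + 5×4 + 18×4 = 147
Farid: 3×2 + 11×1 + 8×1 + 6×0 + 5×3 + 18×0 = 40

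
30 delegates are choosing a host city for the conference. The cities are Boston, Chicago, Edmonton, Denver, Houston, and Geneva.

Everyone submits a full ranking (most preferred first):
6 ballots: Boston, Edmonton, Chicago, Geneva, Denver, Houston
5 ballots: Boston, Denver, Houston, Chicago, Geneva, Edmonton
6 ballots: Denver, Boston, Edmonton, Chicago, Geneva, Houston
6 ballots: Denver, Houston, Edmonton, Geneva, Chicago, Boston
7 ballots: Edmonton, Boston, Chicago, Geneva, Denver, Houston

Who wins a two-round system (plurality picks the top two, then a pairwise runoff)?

Boston

Round 1 first-place votes: Boston 11, Chicago 0, Edmonton 7, Denver 12, Houston 0, Geneva 0. Denver and Boston advance.
Runoff: Denver is ranked above Boston on 12 ballots, Boston above Denver on 18.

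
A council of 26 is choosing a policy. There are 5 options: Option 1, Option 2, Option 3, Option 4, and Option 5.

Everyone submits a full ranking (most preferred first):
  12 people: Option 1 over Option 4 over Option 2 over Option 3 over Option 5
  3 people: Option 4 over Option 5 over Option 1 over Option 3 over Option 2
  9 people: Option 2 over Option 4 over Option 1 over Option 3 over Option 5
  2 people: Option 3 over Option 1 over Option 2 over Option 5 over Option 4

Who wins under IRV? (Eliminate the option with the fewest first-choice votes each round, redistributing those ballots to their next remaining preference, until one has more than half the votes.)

Option 1

Round 1: Option 1 12, Option 2 9, Option 3 2, Option 4 3, Option 5 0. Option 5 eliminated.
Round 2: Option 1 12, Option 2 9, Option 3 2, Option 4 3. Option 3 eliminated.
Round 3: Option 1 14, Option 2 9, Option 4 3. Option 1 has a majority (≥14).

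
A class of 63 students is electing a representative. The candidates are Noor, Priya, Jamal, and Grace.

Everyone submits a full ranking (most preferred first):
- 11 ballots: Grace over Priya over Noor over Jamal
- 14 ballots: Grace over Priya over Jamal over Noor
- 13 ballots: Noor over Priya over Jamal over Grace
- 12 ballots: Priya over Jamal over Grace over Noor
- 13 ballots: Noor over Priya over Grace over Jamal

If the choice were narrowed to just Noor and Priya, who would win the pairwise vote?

Priya

Noor is ranked above Priya on 26 ballots; Priya above Noor on 37.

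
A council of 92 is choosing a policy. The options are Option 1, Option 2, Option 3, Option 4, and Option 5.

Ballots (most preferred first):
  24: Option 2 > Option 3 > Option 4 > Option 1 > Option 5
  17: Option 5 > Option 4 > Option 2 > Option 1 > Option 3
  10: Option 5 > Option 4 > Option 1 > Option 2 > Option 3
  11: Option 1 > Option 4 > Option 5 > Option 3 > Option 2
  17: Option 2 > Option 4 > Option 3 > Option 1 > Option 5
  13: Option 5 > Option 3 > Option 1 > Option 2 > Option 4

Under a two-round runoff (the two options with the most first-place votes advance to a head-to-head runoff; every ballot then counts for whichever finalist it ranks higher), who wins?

Round 1 first-place votes: Option 1 11, Option 2 41, Option 3 0, Option 4 0, Option 5 40. Option 2 and Option 5 advance.
Runoff: Option 2 is ranked above Option 5 on 41 ballots, Option 5 above Option 2 on 51.

Option 5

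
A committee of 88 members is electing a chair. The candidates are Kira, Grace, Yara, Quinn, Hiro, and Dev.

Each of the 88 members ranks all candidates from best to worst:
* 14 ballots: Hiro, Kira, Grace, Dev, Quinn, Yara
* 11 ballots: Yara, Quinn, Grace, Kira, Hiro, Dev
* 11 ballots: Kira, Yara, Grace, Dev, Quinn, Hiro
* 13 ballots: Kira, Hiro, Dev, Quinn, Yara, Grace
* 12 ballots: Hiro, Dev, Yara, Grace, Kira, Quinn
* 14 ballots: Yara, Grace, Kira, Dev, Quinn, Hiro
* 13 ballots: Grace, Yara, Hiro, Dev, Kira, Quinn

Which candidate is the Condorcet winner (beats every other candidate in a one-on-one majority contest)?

Yara vs Kira: 50–38
Yara vs Grace: 61–27
Yara vs Quinn: 61–27
Yara vs Hiro: 49–39
Yara vs Dev: 49–39
Yara beats every other candidate.

Yara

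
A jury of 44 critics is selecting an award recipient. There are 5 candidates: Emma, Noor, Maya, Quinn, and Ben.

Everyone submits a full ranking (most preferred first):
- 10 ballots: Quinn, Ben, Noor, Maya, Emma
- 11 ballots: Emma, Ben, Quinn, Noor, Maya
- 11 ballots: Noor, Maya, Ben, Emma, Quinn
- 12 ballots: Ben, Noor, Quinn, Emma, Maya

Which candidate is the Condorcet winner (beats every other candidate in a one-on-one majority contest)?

Ben vs Emma: 33–11
Ben vs Noor: 33–11
Ben vs Maya: 33–11
Ben vs Quinn: 34–10
Ben beats every other candidate.

Ben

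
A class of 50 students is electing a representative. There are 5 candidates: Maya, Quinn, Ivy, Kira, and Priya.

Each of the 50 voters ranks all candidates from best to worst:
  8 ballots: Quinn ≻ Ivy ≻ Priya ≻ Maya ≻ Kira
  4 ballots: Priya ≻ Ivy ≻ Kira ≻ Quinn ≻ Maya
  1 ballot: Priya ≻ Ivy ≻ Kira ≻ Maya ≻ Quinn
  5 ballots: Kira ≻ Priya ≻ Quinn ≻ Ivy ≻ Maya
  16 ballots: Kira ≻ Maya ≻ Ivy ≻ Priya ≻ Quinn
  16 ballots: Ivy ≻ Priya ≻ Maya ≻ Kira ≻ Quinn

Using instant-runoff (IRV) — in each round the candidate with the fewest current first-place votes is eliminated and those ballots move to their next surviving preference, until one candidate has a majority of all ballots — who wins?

Ivy

Round 1: Maya 0, Quinn 8, Ivy 16, Kira 21, Priya 5. Maya eliminated.
Round 2: Quinn 8, Ivy 16, Kira 21, Priya 5. Priya eliminated.
Round 3: Quinn 8, Ivy 21, Kira 21. Quinn eliminated.
Round 4: Ivy 29, Kira 21. Ivy has a majority (≥26).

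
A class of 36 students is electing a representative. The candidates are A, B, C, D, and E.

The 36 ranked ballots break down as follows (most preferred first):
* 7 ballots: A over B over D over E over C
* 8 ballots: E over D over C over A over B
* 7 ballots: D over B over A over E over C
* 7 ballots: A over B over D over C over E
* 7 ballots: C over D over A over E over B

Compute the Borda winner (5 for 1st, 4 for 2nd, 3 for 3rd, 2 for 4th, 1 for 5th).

D

A: 7×5 + 8×2 + 7×3 + 7×5 + 7×3 = 128
B: 7×4 + 8×1 + 7×4 + 7×4 + 7×1 = 99
C: 7×1 + 8×3 + 7×1 + 7×2 + 7×5 = 87
D: 7×3 + 8×4 + 7×5 + 7×3 + 7×4 = 137
E: 7×2 + 8×5 + 7×2 + 7×1 + 7×2 = 89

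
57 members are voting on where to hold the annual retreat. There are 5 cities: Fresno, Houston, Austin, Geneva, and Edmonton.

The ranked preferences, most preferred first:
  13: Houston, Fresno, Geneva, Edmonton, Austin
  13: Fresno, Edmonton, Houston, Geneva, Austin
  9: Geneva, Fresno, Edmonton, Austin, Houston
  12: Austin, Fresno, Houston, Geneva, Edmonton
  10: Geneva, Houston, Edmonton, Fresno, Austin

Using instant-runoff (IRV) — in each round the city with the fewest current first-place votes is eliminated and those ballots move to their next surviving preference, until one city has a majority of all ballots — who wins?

Round 1: Fresno 13, Houston 13, Austin 12, Geneva 19, Edmonton 0. Edmonton eliminated.
Round 2: Fresno 13, Houston 13, Austin 12, Geneva 19. Austin eliminated.
Round 3: Fresno 25, Houston 13, Geneva 19. Houston eliminated.
Round 4: Fresno 38, Geneva 19. Fresno has a majority (≥29).

Fresno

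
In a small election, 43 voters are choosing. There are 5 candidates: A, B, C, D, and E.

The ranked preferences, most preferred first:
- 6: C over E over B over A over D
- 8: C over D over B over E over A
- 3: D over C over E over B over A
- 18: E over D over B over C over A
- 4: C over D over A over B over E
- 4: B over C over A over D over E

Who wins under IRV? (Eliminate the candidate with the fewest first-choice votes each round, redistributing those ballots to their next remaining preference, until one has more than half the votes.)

Round 1: A 0, B 4, C 18, D 3, E 18. A eliminated.
Round 2: B 4, C 18, D 3, E 18. D eliminated.
Round 3: B 4, C 21, E 18. B eliminated.
Round 4: C 25, E 18. C has a majority (≥22).

C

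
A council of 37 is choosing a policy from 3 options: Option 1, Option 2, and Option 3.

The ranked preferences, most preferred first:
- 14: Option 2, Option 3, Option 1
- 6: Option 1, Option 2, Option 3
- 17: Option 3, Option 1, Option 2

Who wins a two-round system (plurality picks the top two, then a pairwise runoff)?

Option 2

Round 1 first-place votes: Option 1 6, Option 2 14, Option 3 17. Option 3 and Option 2 advance.
Runoff: Option 3 is ranked above Option 2 on 17 ballots, Option 2 above Option 3 on 20.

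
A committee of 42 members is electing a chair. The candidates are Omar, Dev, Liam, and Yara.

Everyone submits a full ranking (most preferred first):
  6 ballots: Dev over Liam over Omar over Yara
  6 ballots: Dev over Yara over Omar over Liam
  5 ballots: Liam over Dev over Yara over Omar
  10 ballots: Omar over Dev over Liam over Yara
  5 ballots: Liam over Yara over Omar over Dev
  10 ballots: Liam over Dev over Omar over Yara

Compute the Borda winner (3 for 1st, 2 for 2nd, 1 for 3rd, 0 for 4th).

Dev

Omar: 6×1 + 6×1 + 5×0 + 10×3 + 5×1 + 10×1 = 57
Dev: 6×3 + 6×3 + 5×2 + 10×2 + 5×0 + 10×2 = 86
Liam: 6×2 + 6×0 + 5×3 + 10×1 + 5×3 + 10×3 = 82
Yara: 6×0 + 6×2 + 5×1 + 10×0 + 5×2 + 10×0 = 27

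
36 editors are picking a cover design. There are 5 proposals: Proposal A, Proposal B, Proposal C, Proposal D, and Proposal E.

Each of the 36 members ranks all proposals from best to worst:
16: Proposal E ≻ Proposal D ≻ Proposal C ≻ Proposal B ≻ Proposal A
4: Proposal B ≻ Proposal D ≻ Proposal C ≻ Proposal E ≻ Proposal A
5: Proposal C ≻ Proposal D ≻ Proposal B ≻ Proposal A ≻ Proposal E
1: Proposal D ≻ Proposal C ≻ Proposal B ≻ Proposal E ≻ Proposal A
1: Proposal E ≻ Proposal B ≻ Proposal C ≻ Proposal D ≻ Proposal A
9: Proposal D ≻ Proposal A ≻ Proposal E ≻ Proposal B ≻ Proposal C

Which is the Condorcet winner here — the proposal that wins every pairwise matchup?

Proposal D

Proposal D vs Proposal A: 36–0
Proposal D vs Proposal B: 31–5
Proposal D vs Proposal C: 30–6
Proposal D vs Proposal E: 19–17
Proposal D beats every other proposal.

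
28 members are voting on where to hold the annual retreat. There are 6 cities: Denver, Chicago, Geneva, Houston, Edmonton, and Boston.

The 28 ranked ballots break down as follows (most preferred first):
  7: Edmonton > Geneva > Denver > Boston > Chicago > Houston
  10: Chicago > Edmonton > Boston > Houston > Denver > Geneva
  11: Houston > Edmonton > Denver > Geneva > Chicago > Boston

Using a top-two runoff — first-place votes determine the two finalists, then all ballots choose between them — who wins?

Chicago

Round 1 first-place votes: Denver 0, Chicago 10, Geneva 0, Houston 11, Edmonton 7, Boston 0. Houston and Chicago advance.
Runoff: Houston is ranked above Chicago on 11 ballots, Chicago above Houston on 17.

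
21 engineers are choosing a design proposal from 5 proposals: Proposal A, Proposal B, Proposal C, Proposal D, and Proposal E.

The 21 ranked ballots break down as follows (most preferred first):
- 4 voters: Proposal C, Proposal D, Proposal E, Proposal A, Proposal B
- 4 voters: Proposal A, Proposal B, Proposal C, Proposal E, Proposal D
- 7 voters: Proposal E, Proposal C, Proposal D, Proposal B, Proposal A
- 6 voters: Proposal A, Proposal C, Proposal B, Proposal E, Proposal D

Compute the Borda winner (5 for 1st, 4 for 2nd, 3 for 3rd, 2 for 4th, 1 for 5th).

Proposal A: 4×2 + 4×5 + 7×1 + 6×5 = 65
Proposal B: 4×1 + 4×4 + 7×2 + 6×3 = 52
Proposal C: 4×5 + 4×3 + 7×4 + 6×4 = 84
Proposal D: 4×4 + 4×1 + 7×3 + 6×1 = 47
Proposal E: 4×3 + 4×2 + 7×5 + 6×2 = 67

Proposal C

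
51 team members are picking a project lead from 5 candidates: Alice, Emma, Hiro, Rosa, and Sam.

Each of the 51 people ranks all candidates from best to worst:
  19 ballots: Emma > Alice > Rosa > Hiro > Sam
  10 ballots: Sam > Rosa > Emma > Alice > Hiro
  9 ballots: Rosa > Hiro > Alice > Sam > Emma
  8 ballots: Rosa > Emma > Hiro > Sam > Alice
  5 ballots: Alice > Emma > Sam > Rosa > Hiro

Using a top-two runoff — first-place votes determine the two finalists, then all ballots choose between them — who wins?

Rosa

Round 1 first-place votes: Alice 5, Emma 19, Hiro 0, Rosa 17, Sam 10. Emma and Rosa advance.
Runoff: Emma is ranked above Rosa on 24 ballots, Rosa above Emma on 27.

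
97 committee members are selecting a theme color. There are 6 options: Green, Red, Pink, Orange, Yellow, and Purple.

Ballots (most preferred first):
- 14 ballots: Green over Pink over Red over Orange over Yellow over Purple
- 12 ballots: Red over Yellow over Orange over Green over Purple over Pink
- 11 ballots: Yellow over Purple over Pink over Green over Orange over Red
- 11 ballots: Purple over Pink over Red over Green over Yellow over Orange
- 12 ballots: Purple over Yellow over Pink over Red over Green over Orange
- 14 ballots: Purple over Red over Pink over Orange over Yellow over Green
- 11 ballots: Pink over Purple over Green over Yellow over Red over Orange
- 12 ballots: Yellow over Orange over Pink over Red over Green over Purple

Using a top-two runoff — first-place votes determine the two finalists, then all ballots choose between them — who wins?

Yellow

Round 1 first-place votes: Green 14, Red 12, Pink 11, Orange 0, Yellow 23, Purple 37. Purple and Yellow advance.
Runoff: Purple is ranked above Yellow on 48 ballots, Yellow above Purple on 49.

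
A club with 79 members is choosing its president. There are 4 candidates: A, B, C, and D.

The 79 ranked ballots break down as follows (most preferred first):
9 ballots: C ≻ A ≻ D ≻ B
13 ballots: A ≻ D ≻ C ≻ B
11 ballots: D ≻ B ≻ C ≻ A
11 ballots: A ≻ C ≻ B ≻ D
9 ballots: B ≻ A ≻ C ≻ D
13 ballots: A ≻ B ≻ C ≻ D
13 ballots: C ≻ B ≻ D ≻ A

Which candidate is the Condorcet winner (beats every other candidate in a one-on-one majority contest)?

A vs B: 46–33
A vs C: 46–33
A vs D: 55–24
A beats every other candidate.

A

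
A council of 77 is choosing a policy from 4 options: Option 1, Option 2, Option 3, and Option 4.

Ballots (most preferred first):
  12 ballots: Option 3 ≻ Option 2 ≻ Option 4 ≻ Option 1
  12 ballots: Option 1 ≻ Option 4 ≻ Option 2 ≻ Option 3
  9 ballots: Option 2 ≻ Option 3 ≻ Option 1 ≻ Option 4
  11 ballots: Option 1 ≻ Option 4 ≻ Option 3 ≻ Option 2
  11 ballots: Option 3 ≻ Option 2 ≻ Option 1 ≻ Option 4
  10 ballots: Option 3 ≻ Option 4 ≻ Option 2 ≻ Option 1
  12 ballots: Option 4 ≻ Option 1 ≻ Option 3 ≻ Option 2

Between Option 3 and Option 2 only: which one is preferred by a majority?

Option 3 is ranked above Option 2 on 56 ballots; Option 2 above Option 3 on 21.

Option 3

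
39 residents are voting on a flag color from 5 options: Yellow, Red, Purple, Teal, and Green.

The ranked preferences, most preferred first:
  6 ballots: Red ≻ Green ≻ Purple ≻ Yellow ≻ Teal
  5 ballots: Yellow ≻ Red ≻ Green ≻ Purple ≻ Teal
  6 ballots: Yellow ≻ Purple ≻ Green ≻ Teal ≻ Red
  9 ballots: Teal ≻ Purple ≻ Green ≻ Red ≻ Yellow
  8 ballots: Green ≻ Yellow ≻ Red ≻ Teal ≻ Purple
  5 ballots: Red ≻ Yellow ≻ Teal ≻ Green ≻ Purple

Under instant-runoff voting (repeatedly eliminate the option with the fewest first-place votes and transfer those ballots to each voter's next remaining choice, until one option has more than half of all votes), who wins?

Round 1: Yellow 11, Red 11, Purple 0, Teal 9, Green 8. Purple eliminated.
Round 2: Yellow 11, Red 11, Teal 9, Green 8. Green eliminated.
Round 3: Yellow 19, Red 11, Teal 9. Teal eliminated.
Round 4: Yellow 19, Red 20. Red has a majority (≥20).

Red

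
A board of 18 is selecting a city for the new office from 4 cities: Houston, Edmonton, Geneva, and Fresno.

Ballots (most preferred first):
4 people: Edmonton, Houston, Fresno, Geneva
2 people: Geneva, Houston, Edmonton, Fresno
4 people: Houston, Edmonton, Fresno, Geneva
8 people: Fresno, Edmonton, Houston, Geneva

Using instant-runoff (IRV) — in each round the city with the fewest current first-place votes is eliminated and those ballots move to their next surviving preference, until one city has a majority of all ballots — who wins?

Round 1: Houston 4, Edmonton 4, Geneva 2, Fresno 8. Geneva eliminated.
Round 2: Houston 6, Edmonton 4, Fresno 8. Edmonton eliminated.
Round 3: Houston 10, Fresno 8. Houston has a majority (≥10).

Houston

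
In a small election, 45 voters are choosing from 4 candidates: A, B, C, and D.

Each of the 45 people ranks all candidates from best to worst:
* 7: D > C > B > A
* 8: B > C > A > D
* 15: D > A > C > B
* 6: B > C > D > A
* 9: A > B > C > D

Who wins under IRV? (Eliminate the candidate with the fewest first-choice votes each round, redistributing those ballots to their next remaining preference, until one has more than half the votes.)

Round 1: A 9, B 14, C 0, D 22. C eliminated.
Round 2: A 9, B 14, D 22. A eliminated.
Round 3: B 23, D 22. B has a majority (≥23).

B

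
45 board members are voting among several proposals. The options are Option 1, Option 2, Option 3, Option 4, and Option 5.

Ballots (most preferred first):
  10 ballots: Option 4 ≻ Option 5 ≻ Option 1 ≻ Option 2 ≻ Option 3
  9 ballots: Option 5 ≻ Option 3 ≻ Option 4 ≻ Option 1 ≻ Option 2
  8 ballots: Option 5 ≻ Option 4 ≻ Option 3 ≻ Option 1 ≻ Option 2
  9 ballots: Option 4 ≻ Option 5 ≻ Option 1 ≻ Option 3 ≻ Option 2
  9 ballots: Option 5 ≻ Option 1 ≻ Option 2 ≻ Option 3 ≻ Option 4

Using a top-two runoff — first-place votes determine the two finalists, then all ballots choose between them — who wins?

Round 1 first-place votes: Option 1 0, Option 2 0, Option 3 0, Option 4 19, Option 5 26. Option 5 and Option 4 advance.
Runoff: Option 5 is ranked above Option 4 on 26 ballots, Option 4 above Option 5 on 19.

Option 5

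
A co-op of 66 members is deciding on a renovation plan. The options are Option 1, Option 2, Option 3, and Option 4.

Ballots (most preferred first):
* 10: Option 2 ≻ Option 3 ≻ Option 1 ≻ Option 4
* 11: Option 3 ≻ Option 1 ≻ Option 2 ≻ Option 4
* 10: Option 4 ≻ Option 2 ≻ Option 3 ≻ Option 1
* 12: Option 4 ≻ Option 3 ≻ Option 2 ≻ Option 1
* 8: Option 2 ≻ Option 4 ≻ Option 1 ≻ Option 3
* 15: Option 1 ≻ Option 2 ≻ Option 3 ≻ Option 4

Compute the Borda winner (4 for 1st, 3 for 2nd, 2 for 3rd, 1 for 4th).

Option 2

Option 1: 10×2 + 11×3 + 10×1 + 12×1 + 8×2 + 15×4 = 151
Option 2: 10×4 + 11×2 + 10×3 + 12×2 + 8×4 + 15×3 = 193
Option 3: 10×3 + 11×4 + 10×2 + 12×3 + 8×1 + 15×2 = 168
Option 4: 10×1 + 11×1 + 10×4 + 12×4 + 8×3 + 15×1 = 148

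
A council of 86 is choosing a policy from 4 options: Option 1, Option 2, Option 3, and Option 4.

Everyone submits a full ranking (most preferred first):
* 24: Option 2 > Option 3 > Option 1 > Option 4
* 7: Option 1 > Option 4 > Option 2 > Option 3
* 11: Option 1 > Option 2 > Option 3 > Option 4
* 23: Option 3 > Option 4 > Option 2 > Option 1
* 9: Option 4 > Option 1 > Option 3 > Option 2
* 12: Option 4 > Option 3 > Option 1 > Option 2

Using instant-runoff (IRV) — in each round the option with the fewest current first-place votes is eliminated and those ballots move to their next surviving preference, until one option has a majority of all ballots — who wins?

Round 1: Option 1 18, Option 2 24, Option 3 23, Option 4 21. Option 1 eliminated.
Round 2: Option 2 35, Option 3 23, Option 4 28. Option 3 eliminated.
Round 3: Option 2 35, Option 4 51. Option 4 has a majority (≥44).

Option 4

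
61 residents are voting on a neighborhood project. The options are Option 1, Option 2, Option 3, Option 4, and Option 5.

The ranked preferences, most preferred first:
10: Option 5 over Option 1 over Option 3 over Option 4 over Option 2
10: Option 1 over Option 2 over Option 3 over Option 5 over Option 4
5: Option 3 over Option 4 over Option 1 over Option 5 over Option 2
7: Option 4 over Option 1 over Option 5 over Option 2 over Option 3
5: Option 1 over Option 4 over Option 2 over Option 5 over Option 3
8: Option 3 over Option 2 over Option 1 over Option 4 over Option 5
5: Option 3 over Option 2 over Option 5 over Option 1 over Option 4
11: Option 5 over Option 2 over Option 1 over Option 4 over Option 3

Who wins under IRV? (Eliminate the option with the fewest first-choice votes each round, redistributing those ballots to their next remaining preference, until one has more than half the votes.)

Option 1

Round 1: Option 1 15, Option 2 0, Option 3 18, Option 4 7, Option 5 21. Option 2 eliminated.
Round 2: Option 1 15, Option 3 18, Option 4 7, Option 5 21. Option 4 eliminated.
Round 3: Option 1 22, Option 3 18, Option 5 21. Option 3 eliminated.
Round 4: Option 1 35, Option 5 26. Option 1 has a majority (≥31).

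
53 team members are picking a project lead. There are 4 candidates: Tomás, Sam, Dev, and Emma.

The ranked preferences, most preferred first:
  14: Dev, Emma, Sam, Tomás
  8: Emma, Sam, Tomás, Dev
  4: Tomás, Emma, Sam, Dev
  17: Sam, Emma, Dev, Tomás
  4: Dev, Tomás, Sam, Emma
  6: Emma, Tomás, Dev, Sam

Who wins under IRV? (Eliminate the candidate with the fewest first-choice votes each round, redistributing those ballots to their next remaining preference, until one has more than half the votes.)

Emma

Round 1: Tomás 4, Sam 17, Dev 18, Emma 14. Tomás eliminated.
Round 2: Sam 17, Dev 18, Emma 18. Sam eliminated.
Round 3: Dev 18, Emma 35. Emma has a majority (≥27).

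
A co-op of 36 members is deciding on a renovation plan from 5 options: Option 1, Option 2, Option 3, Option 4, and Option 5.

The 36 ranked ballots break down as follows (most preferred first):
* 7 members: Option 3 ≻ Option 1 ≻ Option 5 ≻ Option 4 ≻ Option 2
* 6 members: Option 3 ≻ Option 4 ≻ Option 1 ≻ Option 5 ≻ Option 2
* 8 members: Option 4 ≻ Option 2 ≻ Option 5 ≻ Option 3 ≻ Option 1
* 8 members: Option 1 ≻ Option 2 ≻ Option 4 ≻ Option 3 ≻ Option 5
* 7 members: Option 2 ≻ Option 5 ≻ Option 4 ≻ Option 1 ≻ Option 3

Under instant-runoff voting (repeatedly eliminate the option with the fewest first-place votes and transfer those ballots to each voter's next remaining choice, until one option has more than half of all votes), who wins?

Option 4

Round 1: Option 1 8, Option 2 7, Option 3 13, Option 4 8, Option 5 0. Option 5 eliminated.
Round 2: Option 1 8, Option 2 7, Option 3 13, Option 4 8. Option 2 eliminated.
Round 3: Option 1 8, Option 3 13, Option 4 15. Option 1 eliminated.
Round 4: Option 3 13, Option 4 23. Option 4 has a majority (≥19).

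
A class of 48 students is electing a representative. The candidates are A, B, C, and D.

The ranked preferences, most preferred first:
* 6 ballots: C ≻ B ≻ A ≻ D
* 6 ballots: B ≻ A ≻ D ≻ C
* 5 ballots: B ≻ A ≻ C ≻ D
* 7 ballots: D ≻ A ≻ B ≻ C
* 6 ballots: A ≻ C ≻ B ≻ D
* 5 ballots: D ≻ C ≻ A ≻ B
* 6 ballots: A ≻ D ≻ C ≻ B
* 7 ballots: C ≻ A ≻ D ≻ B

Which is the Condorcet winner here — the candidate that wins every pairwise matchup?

A

A vs B: 31–17
A vs C: 30–18
A vs D: 36–12
A beats every other candidate.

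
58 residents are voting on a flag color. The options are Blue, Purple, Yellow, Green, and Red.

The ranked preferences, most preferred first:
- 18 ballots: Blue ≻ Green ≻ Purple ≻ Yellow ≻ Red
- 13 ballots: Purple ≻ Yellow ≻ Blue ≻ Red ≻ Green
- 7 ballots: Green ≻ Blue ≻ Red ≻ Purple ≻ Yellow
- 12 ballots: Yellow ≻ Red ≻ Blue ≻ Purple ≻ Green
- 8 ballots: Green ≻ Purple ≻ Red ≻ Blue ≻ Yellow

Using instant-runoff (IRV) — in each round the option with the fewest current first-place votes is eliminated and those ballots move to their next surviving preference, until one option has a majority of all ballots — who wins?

Round 1: Blue 18, Purple 13, Yellow 12, Green 15, Red 0. Red eliminated.
Round 2: Blue 18, Purple 13, Yellow 12, Green 15. Yellow eliminated.
Round 3: Blue 30, Purple 13, Green 15. Blue has a majority (≥30).

Blue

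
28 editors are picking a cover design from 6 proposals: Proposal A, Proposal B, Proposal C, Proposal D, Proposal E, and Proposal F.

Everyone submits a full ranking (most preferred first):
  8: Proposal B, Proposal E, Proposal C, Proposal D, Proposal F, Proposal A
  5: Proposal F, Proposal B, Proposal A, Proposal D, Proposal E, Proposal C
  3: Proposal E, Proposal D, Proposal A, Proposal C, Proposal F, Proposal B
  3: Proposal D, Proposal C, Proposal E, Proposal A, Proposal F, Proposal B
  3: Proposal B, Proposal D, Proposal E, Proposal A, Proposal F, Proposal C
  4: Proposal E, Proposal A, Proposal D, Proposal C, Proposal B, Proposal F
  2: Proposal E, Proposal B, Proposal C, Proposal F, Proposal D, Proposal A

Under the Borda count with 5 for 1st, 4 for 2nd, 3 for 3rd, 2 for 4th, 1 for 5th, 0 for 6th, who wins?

Proposal E

Proposal A: 8×0 + 5×3 + 3×3 + 3×2 + 3×2 + 4×4 + 2×0 = 52
Proposal B: 8×5 + 5×4 + 3×0 + 3×0 + 3×5 + 4×1 + 2×4 = 87
Proposal C: 8×3 + 5×0 + 3×2 + 3×4 + 3×0 + 4×2 + 2×3 = 56
Proposal D: 8×2 + 5×2 + 3×4 + 3×5 + 3×4 + 4×3 + 2×1 = 79
Proposal E: 8×4 + 5×1 + 3×5 + 3×3 + 3×3 + 4×5 + 2×5 = 100
Proposal F: 8×1 + 5×5 + 3×1 + 3×1 + 3×1 + 4×0 + 2×2 = 46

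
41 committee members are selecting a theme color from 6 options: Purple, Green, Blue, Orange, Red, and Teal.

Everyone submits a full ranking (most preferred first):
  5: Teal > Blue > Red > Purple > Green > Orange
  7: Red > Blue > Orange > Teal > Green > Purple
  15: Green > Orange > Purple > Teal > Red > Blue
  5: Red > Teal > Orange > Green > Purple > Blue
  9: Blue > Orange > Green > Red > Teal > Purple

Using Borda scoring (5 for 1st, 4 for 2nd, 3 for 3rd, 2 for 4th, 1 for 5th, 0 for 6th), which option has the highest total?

Orange

Purple: 5×2 + 7×0 + 15×3 + 5×1 + 9×0 = 60
Green: 5×1 + 7×1 + 15×5 + 5×2 + 9×3 = 124
Blue: 5×4 + 7×4 + 15×0 + 5×0 + 9×5 = 93
Orange: 5×0 + 7×3 + 15×4 + 5×3 + 9×4 = 132
Red: 5×3 + 7×5 + 15×1 + 5×5 + 9×2 = 108
Teal: 5×5 + 7×2 + 15×2 + 5×4 + 9×1 = 98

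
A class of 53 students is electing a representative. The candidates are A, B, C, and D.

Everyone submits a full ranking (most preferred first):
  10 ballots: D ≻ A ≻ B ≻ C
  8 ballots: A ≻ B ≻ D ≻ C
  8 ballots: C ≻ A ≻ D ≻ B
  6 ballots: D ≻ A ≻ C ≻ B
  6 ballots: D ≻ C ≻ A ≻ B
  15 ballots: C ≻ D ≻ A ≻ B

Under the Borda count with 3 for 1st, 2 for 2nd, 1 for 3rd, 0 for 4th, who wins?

A: 10×2 + 8×3 + 8×2 + 6×2 + 6×1 + 15×1 = 93
B: 10×1 + 8×2 + 8×0 + 6×0 + 6×0 + 15×0 = 26
C: 10×0 + 8×0 + 8×3 + 6×1 + 6×2 + 15×3 = 87
D: 10×3 + 8×1 + 8×1 + 6×3 + 6×3 + 15×2 = 112

D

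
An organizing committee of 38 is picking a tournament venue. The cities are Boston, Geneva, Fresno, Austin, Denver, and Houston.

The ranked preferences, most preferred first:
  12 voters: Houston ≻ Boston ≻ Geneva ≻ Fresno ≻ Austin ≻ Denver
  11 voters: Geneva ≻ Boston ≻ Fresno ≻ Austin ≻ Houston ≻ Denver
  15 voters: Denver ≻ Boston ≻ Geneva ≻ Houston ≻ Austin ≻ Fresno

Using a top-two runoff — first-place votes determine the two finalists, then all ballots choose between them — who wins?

Houston

Round 1 first-place votes: Boston 0, Geneva 11, Fresno 0, Austin 0, Denver 15, Houston 12. Denver and Houston advance.
Runoff: Denver is ranked above Houston on 15 ballots, Houston above Denver on 23.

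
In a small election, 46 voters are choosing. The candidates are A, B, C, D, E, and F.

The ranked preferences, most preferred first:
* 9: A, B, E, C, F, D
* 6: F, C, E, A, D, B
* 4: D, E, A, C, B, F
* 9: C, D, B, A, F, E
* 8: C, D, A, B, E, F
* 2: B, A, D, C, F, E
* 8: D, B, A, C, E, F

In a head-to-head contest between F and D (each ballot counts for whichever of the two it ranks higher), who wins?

D

F is ranked above D on 15 ballots; D above F on 31.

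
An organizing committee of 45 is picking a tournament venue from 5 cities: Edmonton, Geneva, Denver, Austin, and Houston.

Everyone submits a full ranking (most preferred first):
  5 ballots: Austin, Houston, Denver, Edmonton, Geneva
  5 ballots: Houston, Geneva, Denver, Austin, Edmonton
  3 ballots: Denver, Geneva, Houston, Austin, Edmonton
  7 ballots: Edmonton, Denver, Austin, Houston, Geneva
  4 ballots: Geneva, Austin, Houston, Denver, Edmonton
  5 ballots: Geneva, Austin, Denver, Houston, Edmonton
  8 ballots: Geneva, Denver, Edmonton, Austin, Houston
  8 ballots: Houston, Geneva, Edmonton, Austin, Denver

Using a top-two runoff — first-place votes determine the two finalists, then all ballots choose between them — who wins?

Houston

Round 1 first-place votes: Edmonton 7, Geneva 17, Denver 3, Austin 5, Houston 13. Geneva and Houston advance.
Runoff: Geneva is ranked above Houston on 20 ballots, Houston above Geneva on 25.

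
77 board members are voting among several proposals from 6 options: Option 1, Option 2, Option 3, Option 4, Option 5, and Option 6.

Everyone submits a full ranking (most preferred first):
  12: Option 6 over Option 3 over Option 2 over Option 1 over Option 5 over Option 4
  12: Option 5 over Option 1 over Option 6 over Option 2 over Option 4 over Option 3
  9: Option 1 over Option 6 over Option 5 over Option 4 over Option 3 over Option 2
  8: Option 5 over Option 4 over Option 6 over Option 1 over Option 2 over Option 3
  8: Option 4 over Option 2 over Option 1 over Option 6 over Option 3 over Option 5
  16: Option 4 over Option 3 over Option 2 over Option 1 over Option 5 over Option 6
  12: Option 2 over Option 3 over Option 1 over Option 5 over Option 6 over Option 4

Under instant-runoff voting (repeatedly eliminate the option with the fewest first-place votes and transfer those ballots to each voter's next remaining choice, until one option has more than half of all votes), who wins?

Option 5

Round 1: Option 1 9, Option 2 12, Option 3 0, Option 4 24, Option 5 20, Option 6 12. Option 3 eliminated.
Round 2: Option 1 9, Option 2 12, Option 4 24, Option 5 20, Option 6 12. Option 1 eliminated.
Round 3: Option 2 12, Option 4 24, Option 5 20, Option 6 21. Option 2 eliminated.
Round 4: Option 4 24, Option 5 32, Option 6 21. Option 6 eliminated.
Round 5: Option 4 24, Option 5 53. Option 5 has a majority (≥39).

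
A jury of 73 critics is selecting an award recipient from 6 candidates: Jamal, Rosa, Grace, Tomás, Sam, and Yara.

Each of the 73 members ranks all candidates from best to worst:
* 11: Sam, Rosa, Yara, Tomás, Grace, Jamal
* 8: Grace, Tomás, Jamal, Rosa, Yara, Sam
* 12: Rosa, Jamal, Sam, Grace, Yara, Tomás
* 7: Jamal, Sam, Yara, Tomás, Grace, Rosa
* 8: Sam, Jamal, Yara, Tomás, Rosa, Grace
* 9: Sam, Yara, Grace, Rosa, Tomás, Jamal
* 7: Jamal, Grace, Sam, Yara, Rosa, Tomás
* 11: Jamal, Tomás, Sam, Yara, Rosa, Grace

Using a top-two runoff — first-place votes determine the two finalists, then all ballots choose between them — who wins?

Jamal

Round 1 first-place votes: Jamal 25, Rosa 12, Grace 8, Tomás 0, Sam 28, Yara 0. Sam and Jamal advance.
Runoff: Sam is ranked above Jamal on 28 ballots, Jamal above Sam on 45.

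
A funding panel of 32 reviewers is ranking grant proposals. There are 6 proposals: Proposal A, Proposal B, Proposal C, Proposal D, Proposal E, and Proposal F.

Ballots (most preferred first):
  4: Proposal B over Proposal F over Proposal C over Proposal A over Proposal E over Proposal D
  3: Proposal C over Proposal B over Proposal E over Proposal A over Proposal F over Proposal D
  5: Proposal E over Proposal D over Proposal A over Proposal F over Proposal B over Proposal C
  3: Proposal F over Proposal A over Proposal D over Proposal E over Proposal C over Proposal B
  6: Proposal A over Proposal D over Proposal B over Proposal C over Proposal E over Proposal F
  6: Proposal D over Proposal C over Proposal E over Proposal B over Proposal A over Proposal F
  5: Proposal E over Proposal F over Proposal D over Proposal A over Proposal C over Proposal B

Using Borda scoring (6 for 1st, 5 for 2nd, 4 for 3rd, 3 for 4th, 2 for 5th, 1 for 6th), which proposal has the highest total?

Proposal A: 4×3 + 3×3 + 5×4 + 3×5 + 6×6 + 6×2 + 5×3 = 119
Proposal B: 4×6 + 3×5 + 5×2 + 3×1 + 6×4 + 6×3 + 5×1 = 99
Proposal C: 4×4 + 3×6 + 5×1 + 3×2 + 6×3 + 6×5 + 5×2 = 103
Proposal D: 4×1 + 3×1 + 5×5 + 3×4 + 6×5 + 6×6 + 5×4 = 130
Proposal E: 4×2 + 3×4 + 5×6 + 3×3 + 6×2 + 6×4 + 5×6 = 125
Proposal F: 4×5 + 3×2 + 5×3 + 3×6 + 6×1 + 6×1 + 5×5 = 96

Proposal D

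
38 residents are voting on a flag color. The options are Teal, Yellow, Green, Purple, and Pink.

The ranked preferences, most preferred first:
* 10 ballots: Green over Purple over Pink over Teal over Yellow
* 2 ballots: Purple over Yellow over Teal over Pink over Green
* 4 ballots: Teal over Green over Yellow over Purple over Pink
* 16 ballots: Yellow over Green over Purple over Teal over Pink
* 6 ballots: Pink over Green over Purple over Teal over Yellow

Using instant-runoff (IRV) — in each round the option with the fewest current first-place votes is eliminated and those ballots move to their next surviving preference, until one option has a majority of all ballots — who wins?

Green

Round 1: Teal 4, Yellow 16, Green 10, Purple 2, Pink 6. Purple eliminated.
Round 2: Teal 4, Yellow 18, Green 10, Pink 6. Teal eliminated.
Round 3: Yellow 18, Green 14, Pink 6. Pink eliminated.
Round 4: Yellow 18, Green 20. Green has a majority (≥20).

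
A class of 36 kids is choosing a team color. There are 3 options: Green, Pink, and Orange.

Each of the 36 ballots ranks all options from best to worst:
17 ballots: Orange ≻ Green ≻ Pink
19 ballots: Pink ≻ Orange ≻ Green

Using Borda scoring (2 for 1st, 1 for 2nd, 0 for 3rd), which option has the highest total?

Orange

Green: 17×1 + 19×0 = 17
Pink: 17×0 + 19×2 = 38
Orange: 17×2 + 19×1 = 53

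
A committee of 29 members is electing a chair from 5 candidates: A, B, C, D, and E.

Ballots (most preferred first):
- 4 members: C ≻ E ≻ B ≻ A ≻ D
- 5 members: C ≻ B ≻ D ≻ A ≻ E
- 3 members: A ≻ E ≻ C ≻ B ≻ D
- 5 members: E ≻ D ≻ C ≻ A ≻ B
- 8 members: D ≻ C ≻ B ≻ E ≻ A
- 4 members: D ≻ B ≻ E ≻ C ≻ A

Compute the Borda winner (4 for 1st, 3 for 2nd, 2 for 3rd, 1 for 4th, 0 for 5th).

A: 4×1 + 5×1 + 3×4 + 5×1 + 8×0 + 4×0 = 26
B: 4×2 + 5×3 + 3×1 + 5×0 + 8×2 + 4×3 = 54
C: 4×4 + 5×4 + 3×2 + 5×2 + 8×3 + 4×1 = 80
D: 4×0 + 5×2 + 3×0 + 5×3 + 8×4 + 4×4 = 73
E: 4×3 + 5×0 + 3×3 + 5×4 + 8×1 + 4×2 = 57

C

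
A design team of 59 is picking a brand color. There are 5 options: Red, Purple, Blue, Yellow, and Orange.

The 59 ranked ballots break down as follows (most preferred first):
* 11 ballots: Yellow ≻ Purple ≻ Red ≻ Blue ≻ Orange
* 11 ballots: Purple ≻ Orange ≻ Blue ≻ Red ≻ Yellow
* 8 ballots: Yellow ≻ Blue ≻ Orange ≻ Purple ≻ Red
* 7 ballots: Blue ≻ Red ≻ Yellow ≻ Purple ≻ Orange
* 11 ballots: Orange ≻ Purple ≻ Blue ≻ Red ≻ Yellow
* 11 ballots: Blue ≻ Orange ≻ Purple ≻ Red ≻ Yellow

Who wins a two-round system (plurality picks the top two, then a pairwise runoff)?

Round 1 first-place votes: Red 0, Purple 11, Blue 18, Yellow 19, Orange 11. Yellow and Blue advance.
Runoff: Yellow is ranked above Blue on 19 ballots, Blue above Yellow on 40.

Blue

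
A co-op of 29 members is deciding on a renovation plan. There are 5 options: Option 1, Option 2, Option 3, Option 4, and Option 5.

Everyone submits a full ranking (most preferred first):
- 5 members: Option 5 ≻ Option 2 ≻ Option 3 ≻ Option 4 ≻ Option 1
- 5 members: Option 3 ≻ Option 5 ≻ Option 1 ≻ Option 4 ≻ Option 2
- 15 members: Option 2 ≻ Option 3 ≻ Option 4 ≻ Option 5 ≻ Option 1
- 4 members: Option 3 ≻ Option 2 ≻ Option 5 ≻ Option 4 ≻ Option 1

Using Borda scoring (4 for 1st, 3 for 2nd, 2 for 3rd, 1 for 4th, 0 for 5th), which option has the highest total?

Option 3

Option 1: 5×0 + 5×2 + 15×0 + 4×0 = 10
Option 2: 5×3 + 5×0 + 15×4 + 4×3 = 87
Option 3: 5×2 + 5×4 + 15×3 + 4×4 = 91
Option 4: 5×1 + 5×1 + 15×2 + 4×1 = 44
Option 5: 5×4 + 5×3 + 15×1 + 4×2 = 58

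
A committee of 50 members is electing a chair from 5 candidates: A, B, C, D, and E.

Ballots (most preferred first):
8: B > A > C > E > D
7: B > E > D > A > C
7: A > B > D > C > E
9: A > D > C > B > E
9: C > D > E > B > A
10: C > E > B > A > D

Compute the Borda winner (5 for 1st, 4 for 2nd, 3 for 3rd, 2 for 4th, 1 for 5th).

B

A: 8×4 + 7×2 + 7×5 + 9×5 + 9×1 + 10×2 = 155
B: 8×5 + 7×5 + 7×4 + 9×2 + 9×2 + 10×3 = 169
C: 8×3 + 7×1 + 7×2 + 9×3 + 9×5 + 10×5 = 167
D: 8×1 + 7×3 + 7×3 + 9×4 + 9×4 + 10×1 = 132
E: 8×2 + 7×4 + 7×1 + 9×1 + 9×3 + 10×4 = 127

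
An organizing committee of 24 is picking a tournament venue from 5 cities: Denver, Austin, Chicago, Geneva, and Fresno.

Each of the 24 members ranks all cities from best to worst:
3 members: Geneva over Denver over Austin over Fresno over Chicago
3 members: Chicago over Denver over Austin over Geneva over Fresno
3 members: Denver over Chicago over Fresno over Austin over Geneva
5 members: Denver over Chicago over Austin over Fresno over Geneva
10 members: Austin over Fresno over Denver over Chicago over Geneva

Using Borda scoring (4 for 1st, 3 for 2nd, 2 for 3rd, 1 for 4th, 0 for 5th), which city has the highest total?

Denver: 3×3 + 3×3 + 3×4 + 5×4 + 10×2 = 70
Austin: 3×2 + 3×2 + 3×1 + 5×2 + 10×4 = 65
Chicago: 3×0 + 3×4 + 3×3 + 5×3 + 10×1 = 46
Geneva: 3×4 + 3×1 + 3×0 + 5×0 + 10×0 = 15
Fresno: 3×1 + 3×0 + 3×2 + 5×1 + 10×3 = 44

Denver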